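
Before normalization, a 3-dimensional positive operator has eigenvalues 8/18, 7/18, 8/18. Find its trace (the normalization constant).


tr(M) = sum of eigenvalues
= 8/18 + 7/18 + 8/18
= 23/18
= 1.2778

1.2778


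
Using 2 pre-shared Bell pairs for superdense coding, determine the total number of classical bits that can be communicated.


Superdense coding allows 2 classical bits per shared entangled pair.
2 pair(s) -> 2 * 2 = 4 classical bits

4


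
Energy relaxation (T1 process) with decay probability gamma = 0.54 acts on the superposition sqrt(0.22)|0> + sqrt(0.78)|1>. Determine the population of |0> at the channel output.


For amplitude damping with parameter gamma on state sqrt(a)|0> + sqrt(b)|1>:
alpha^2 = 0.22, beta^2 = 0.78
P(|0>) = alpha^2 + gamma * beta^2
= 0.22 + 0.54 * 0.78
= 0.22 + 0.4212
= 0.6412

0.6412


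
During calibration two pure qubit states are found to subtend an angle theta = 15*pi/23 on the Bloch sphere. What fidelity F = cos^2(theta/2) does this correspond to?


For states separated by angle theta on Bloch sphere:
F = cos^2(theta/2)
theta = 15*pi/23 = 2.0489
theta/2 = 1.0244
cos(theta/2) = 0.5196
F = 0.2700

0.2700


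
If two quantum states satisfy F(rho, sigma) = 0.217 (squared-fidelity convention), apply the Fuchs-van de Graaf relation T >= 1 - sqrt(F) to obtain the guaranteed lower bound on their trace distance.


Fuchs-van de Graaf (squared-fidelity convention): 1 - sqrt(F) <= T <= sqrt(1 - F).
Lower bound: T >= 1 - sqrt(F)
sqrt(F) = sqrt(0.217) = 0.4658
T >= 1 - 0.4658
T >= 0.5342

0.5342


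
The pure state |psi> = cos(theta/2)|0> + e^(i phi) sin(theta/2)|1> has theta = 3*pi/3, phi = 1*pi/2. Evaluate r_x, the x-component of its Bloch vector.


theta = 3.1416, phi = 1.5708
r_x = sin(theta)*cos(phi) = 0.0000 * 0.0000
r_x = 0.0000

0.0000


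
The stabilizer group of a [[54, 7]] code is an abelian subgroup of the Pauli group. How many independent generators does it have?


For an [[n,k]] stabilizer code:
Number of stabilizer generators = n - k
= 54 - 7
= 47

47


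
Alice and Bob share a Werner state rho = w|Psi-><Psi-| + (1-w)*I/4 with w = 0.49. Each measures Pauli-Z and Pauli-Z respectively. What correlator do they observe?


|Psi-> = (|01> - |10>)/sqrt(2)
For the pure Bell state, <Z_A Z_B> = -1 (Bell-state Pauli correlator).
The maximally-mixed part I/4 has tr(I/4 * P tensor P) = 0 for any traceless Pauli P.
So <Z_A Z_B>_rho = w * (-1) + (1 - w) * 0
= 0.49 * (-1)
= -0.4900

-0.4900


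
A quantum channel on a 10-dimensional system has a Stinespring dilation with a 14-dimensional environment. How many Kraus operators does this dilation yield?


Tracing out the environment in an orthonormal basis {|i>_E} gives Kraus operators K_i = <i|_E U |0>_E.
Number of Kraus operators = dim(H_env) = d_env
= 14

14


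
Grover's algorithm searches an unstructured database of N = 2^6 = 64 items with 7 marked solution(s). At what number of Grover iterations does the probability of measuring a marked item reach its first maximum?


After j Grover iterations the success probability is P(j) = sin^2((2j+1)*theta), where sin(theta) = sqrt(k/N).
N = 2^6 = 64, k = 7
sin(theta) = sqrt(k/N) = 0.3307189139
theta = arcsin(sqrt(k/N)) = 0.3370652533 rad
P(j) reaches its first maximum when (2j+1)*theta is as close as possible to pi/2, i.e. j = round(pi/(4*theta) - 1/2).
pi/(4*theta) - 1/2 = 1.8301
(For comparison, the common estimate pi/4 * sqrt(N/k) = 2.3748; the exact maximiser is used here.)
Optimal iterations = 2

2


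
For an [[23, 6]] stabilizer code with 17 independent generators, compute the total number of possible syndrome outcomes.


Each stabilizer generator gives a binary (+1 or -1) measurement outcome.
With 17 independent generators:
Total syndromes = 2^17
= 131072

131072


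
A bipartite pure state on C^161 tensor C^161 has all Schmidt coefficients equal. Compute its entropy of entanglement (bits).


For a maximally entangled state in d x d:
S = log2(d) = log2(161)
= 7.3309

7.3309


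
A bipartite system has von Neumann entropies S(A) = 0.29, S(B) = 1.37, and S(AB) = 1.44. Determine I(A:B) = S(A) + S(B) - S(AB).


I(A:B) = S(A) + S(B) - S(AB)
= 0.29 + 1.37 - 1.44
= 0.2200

0.2200


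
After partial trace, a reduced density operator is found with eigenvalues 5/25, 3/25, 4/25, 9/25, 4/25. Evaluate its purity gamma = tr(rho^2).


tr(rho^2) = sum of eigenvalues squared
= (5/25)^2 + (3/25)^2 + (4/25)^2 + (9/25)^2 + (4/25)^2
= (25 + 9 + 16 + 81 + 16) / 625
= 147/625
= 0.2352

0.2352


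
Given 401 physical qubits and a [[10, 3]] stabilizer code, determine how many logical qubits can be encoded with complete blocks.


Each code block uses 10 physical qubits for 3 logical qubit(s).
Number of complete blocks = floor(401 / 10) = 40
Logical qubits = 40 * 3
= 120

120


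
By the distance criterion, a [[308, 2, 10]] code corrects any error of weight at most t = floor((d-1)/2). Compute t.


Code parameters: [[308, 2, 10]], distance d = 10.
Number of correctable errors = floor((d-1)/2)
= floor((10 - 1)/2)
= floor(9/2)
= 4

4


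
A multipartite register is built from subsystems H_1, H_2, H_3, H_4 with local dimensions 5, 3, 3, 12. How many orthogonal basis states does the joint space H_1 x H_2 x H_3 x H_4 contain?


dim(H_1 x H_2 x H_3 x H_4) = 5 * 3 * 3 * 12
= 15 * 3 * 12
= 45 * 12
= 540

540


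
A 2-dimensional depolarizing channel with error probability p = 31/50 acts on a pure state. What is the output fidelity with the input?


F = (1-p) + p/d
= (1 - 0.6200) + 0.6200/2
= 0.3800 + 0.3100
= 0.6900

0.6900


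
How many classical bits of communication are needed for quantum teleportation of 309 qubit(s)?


Quantum teleportation requires 2 classical bits per qubit teleported.
309 qubit(s) -> 2 * 309 = 618 classical bits

618


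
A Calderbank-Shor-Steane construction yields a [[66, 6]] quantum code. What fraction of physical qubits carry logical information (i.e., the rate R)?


Code rate R = k/n
= 6/66
= 0.0909

0.0909


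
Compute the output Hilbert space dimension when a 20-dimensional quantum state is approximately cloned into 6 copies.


Output space = H^(tensor 6) where dim(H) = 20
dim = 20^6
= 400 (after 2 factors)
= 8000 (after 3 factors)
= 160000 (after 4 factors)
= 3200000 (after 5 factors)
= 64000000 (after 6 factors)
= 64000000

64000000


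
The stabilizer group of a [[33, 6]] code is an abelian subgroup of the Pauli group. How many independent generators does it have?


For an [[n,k]] stabilizer code:
Number of stabilizer generators = n - k
= 33 - 6
= 27

27


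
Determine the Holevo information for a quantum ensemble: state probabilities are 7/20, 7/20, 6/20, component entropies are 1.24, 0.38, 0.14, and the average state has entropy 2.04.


chi = S(rho) - sum_i p_i * S(rho_i)
Weighted entropy = 7/20 * 1.24 + 7/20 * 0.38 + 6/20 * 0.14
= 0.6090
chi = 2.04 - 0.6090
= 1.4310

1.4310


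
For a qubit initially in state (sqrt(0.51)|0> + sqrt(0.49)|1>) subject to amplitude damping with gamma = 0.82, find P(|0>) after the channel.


For amplitude damping with parameter gamma on state sqrt(a)|0> + sqrt(b)|1>:
alpha^2 = 0.51, beta^2 = 0.49
P(|0>) = alpha^2 + gamma * beta^2
= 0.51 + 0.82 * 0.49
= 0.51 + 0.4018
= 0.9118

0.9118


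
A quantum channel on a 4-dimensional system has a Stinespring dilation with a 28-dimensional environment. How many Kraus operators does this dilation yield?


Tracing out the environment in an orthonormal basis {|i>_E} gives Kraus operators K_i = <i|_E U |0>_E.
Number of Kraus operators = dim(H_env) = d_env
= 28

28


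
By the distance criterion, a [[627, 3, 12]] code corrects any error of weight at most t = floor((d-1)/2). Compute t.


Code parameters: [[627, 3, 12]], distance d = 12.
Number of correctable errors = floor((d-1)/2)
= floor((12 - 1)/2)
= floor(11/2)
= 5

5


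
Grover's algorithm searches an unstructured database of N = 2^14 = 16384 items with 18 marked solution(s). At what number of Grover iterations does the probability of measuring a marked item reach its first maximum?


After j Grover iterations the success probability is P(j) = sin^2((2j+1)*theta), where sin(theta) = sqrt(k/N).
N = 2^14 = 16384, k = 18
sin(theta) = sqrt(k/N) = 0.03314563037
theta = arcsin(sqrt(k/N)) = 0.03315170252 rad
P(j) reaches its first maximum when (2j+1)*theta is as close as possible to pi/2, i.e. j = round(pi/(4*theta) - 1/2).
pi/(4*theta) - 1/2 = 23.1910
(For comparison, the common estimate pi/4 * sqrt(N/k) = 23.6954; the exact maximiser is used here.)
Optimal iterations = 23

23


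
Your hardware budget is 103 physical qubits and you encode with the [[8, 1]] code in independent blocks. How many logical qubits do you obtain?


Each code block uses 8 physical qubits for 1 logical qubit(s).
Number of complete blocks = floor(103 / 8) = 12
Logical qubits = 12 * 1
= 12

12


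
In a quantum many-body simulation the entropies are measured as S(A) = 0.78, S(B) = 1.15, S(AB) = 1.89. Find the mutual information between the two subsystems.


I(A:B) = S(A) + S(B) - S(AB)
= 0.78 + 1.15 - 1.89
= 0.0400

0.0400


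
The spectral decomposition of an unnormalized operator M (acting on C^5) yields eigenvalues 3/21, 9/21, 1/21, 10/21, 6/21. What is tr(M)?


tr(M) = sum of eigenvalues
= 3/21 + 9/21 + 1/21 + 10/21 + 6/21
= 29/21
= 1.3810

1.3810


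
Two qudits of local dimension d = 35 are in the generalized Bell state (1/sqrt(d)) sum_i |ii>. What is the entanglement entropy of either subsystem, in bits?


For a maximally entangled state in d x d:
S = log2(d) = log2(35)
= 5.1293

5.1293


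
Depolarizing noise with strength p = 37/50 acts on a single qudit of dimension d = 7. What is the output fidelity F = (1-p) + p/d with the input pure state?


F = (1-p) + p/d
= (1 - 0.7400) + 0.7400/7
= 0.2600 + 0.1057
= 0.3657

0.3657


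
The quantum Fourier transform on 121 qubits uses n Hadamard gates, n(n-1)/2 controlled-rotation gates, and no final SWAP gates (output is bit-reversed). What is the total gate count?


Hadamard gates: 121
Controlled rotations: n*(n-1)/2 = 121*120/2 = 7260
SWAP gates: 0 (omitted)
Total = 121 + 7260
= 7381

7381


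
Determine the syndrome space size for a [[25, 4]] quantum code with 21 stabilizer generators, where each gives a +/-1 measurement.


Each stabilizer generator gives a binary (+1 or -1) measurement outcome.
With 21 independent generators:
Total syndromes = 2^21
= 2097152

2097152


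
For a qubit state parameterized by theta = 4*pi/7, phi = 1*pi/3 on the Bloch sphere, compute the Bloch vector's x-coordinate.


theta = 1.7952, phi = 1.0472
r_x = sin(theta)*cos(phi) = 0.9749 * 0.5000
r_x = 0.4875

0.4875


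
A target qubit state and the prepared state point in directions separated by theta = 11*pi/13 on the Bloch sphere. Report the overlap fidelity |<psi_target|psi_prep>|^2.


For states separated by angle theta on Bloch sphere:
F = cos^2(theta/2)
theta = 11*pi/13 = 2.6583
theta/2 = 1.3291
cos(theta/2) = 0.2393
F = 0.0573

0.0573


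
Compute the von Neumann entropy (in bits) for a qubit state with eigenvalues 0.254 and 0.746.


S = -p*log2(p) - (1-p)*log2(1-p)
p = 0.2540, 1-p = 0.7460
= -0.2540 * log2(0.2540) - 0.7460 * log2(0.7460)
= -(-0.5022) - (-0.3154)
= 0.8176

0.8176


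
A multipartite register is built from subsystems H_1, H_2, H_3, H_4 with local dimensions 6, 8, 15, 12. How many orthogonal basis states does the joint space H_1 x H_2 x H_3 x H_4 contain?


dim(H_1 x H_2 x H_3 x H_4) = 6 * 8 * 15 * 12
= 48 * 15 * 12
= 720 * 12
= 8640

8640


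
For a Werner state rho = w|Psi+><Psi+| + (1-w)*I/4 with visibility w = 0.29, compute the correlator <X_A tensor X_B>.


|Psi+> = (|01> + |10>)/sqrt(2)
For the pure Bell state, <X_A X_B> = +1 (Bell-state Pauli correlator).
The maximally-mixed part I/4 has tr(I/4 * P tensor P) = 0 for any traceless Pauli P.
So <X_A X_B>_rho = w * (+1) + (1 - w) * 0
= 0.29 * (+1)
= 0.2900

0.2900


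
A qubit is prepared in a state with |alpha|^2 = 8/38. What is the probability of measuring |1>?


|alpha|^2 = 8/38 = 0.2105
|beta|^2 = 1 - 8/38 = 30/38 = 0.7895
P(|1>) = |beta|^2 = 0.7895

0.7895


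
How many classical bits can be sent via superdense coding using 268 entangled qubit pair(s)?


Superdense coding allows 2 classical bits per shared entangled pair.
268 pair(s) -> 2 * 268 = 536 classical bits

536


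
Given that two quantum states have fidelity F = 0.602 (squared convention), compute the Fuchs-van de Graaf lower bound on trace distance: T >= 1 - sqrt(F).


Fuchs-van de Graaf (squared-fidelity convention): 1 - sqrt(F) <= T <= sqrt(1 - F).
Lower bound: T >= 1 - sqrt(F)
sqrt(F) = sqrt(0.602) = 0.7759
T >= 1 - 0.7759
T >= 0.2241

0.2241


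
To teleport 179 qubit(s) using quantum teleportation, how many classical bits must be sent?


Quantum teleportation requires 2 classical bits per qubit teleported.
179 qubit(s) -> 2 * 179 = 358 classical bits

358


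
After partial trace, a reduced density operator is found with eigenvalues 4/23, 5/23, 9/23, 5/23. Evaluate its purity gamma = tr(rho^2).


tr(rho^2) = sum of eigenvalues squared
= (4/23)^2 + (5/23)^2 + (9/23)^2 + (5/23)^2
= (16 + 25 + 81 + 25) / 529
= 147/529
= 0.2779

0.2779


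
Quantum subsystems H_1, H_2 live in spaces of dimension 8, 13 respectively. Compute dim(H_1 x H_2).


dim(H_1 x H_2) = 8 * 13
= 104

104


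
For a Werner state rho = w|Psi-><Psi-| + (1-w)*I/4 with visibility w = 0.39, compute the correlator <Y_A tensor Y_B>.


|Psi-> = (|01> - |10>)/sqrt(2)
For the pure Bell state, <Y_A Y_B> = -1 (Bell-state Pauli correlator).
The maximally-mixed part I/4 has tr(I/4 * P tensor P) = 0 for any traceless Pauli P.
So <Y_A Y_B>_rho = w * (-1) + (1 - w) * 0
= 0.39 * (-1)
= -0.3900

-0.3900


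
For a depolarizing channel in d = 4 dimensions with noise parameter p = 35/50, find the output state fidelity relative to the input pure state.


F = (1-p) + p/d
= (1 - 0.7000) + 0.7000/4
= 0.3000 + 0.1750
= 0.4750

0.4750


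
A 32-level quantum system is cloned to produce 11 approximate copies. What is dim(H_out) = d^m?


Output space = H^(tensor 11) where dim(H) = 32
dim = 32^11
= 1024 (after 2 factors)
= 32768 (after 3 factors)
= 1048576 (after 4 factors)
= 33554432 (after 5 factors)
= 1073741824 (after 6 factors)
= 34359738368 (after 7 factors)
= 1099511627776 (after 8 factors)
= 35184372088832 (after 9 factors)
= 1125899906842624 (after 10 factors)
= 36028797018963968 (after 11 factors)
= 36028797018963968

36028797018963968


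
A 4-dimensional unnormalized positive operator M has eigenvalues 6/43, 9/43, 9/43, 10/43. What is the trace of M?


tr(M) = sum of eigenvalues
= 6/43 + 9/43 + 9/43 + 10/43
= 34/43
= 0.7907

0.7907


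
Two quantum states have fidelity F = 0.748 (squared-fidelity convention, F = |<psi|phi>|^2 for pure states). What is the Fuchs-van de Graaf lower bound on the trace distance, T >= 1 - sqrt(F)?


Fuchs-van de Graaf (squared-fidelity convention): 1 - sqrt(F) <= T <= sqrt(1 - F).
Lower bound: T >= 1 - sqrt(F)
sqrt(F) = sqrt(0.748) = 0.8649
T >= 1 - 0.8649
T >= 0.1351

0.1351


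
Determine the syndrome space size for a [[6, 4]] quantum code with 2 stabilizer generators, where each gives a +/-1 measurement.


Each stabilizer generator gives a binary (+1 or -1) measurement outcome.
With 2 independent generators:
Total syndromes = 2^2
= 4

4


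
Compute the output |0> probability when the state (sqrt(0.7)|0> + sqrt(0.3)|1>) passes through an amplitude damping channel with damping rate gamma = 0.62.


For amplitude damping with parameter gamma on state sqrt(a)|0> + sqrt(b)|1>:
alpha^2 = 0.7, beta^2 = 0.3
P(|0>) = alpha^2 + gamma * beta^2
= 0.7 + 0.62 * 0.3
= 0.7 + 0.1860
= 0.8860

0.8860


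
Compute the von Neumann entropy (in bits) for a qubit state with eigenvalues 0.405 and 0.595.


S = -p*log2(p) - (1-p)*log2(1-p)
p = 0.4050, 1-p = 0.5950
= -0.4050 * log2(0.4050) - 0.5950 * log2(0.5950)
= -(-0.5281) - (-0.4457)
= 0.9738

0.9738


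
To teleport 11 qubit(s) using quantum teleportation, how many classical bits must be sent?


Quantum teleportation requires 2 classical bits per qubit teleported.
11 qubit(s) -> 2 * 11 = 22 classical bits

22


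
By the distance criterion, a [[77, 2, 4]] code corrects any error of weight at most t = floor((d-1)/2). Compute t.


Code parameters: [[77, 2, 4]], distance d = 4.
Number of correctable errors = floor((d-1)/2)
= floor((4 - 1)/2)
= floor(3/2)
= 1

1


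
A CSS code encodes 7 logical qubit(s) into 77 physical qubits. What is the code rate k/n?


Code rate R = k/n
= 7/77
= 0.0909

0.0909


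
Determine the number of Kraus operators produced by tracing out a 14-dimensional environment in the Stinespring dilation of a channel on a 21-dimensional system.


Tracing out the environment in an orthonormal basis {|i>_E} gives Kraus operators K_i = <i|_E U |0>_E.
Number of Kraus operators = dim(H_env) = d_env
= 14

14


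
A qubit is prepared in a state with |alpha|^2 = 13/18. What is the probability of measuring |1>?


|alpha|^2 = 13/18 = 0.7222
|beta|^2 = 1 - 13/18 = 5/18 = 0.2778
P(|1>) = |beta|^2 = 0.2778

0.2778


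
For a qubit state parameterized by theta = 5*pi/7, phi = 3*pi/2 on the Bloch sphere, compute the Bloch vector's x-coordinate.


theta = 2.2440, phi = 4.7124
r_x = sin(theta)*cos(phi) = 0.7818 * 0.0000
r_x = 0.0000

0.0000


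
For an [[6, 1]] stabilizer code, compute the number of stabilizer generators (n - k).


For an [[n,k]] stabilizer code:
Number of stabilizer generators = n - k
= 6 - 1
= 5

5


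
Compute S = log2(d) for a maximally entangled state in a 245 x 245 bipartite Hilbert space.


For a maximally entangled state in d x d:
S = log2(d) = log2(245)
= 7.9366

7.9366


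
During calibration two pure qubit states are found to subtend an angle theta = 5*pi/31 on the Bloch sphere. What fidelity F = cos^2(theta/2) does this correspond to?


For states separated by angle theta on Bloch sphere:
F = cos^2(theta/2)
theta = 5*pi/31 = 0.5067
theta/2 = 0.2534
cos(theta/2) = 0.9681
F = 0.9372

0.9372


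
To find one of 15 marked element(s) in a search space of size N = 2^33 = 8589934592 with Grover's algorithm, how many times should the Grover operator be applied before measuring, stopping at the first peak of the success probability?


After j Grover iterations the success probability is P(j) = sin^2((2j+1)*theta), where sin(theta) = sqrt(k/N).
N = 2^33 = 8589934592, k = 15
sin(theta) = sqrt(k/N) = 4.178791485e-05
theta = arcsin(sqrt(k/N)) = 4.178791486e-05 rad
P(j) reaches its first maximum when (2j+1)*theta is as close as possible to pi/2, i.e. j = round(pi/(4*theta) - 1/2).
pi/(4*theta) - 1/2 = 18794.3637
(For comparison, the common estimate pi/4 * sqrt(N/k) = 18794.8637; the exact maximiser is used here.)
Optimal iterations = 18794

18794


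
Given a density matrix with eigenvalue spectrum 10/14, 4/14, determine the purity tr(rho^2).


tr(rho^2) = sum of eigenvalues squared
= (10/14)^2 + (4/14)^2
= (100 + 16) / 196
= 116/196
= 0.5918

0.5918


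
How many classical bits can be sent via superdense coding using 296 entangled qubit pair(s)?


Superdense coding allows 2 classical bits per shared entangled pair.
296 pair(s) -> 2 * 296 = 592 classical bits

592


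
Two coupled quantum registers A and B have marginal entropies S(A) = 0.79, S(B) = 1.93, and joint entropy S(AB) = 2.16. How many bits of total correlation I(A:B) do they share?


I(A:B) = S(A) + S(B) - S(AB)
= 0.79 + 1.93 - 2.16
= 0.5600

0.5600


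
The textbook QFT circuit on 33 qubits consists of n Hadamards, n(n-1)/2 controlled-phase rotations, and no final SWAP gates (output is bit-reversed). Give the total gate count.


Hadamard gates: 33
Controlled rotations: n*(n-1)/2 = 33*32/2 = 528
SWAP gates: 0 (omitted)
Total = 33 + 528
= 561

561


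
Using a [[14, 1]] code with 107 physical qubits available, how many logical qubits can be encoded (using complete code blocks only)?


Each code block uses 14 physical qubits for 1 logical qubit(s).
Number of complete blocks = floor(107 / 14) = 7
Logical qubits = 7 * 1
= 7

7


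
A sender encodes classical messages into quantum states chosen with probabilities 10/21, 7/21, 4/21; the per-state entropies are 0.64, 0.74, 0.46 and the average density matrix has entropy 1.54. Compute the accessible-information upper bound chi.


chi = S(rho) - sum_i p_i * S(rho_i)
Weighted entropy = 10/21 * 0.64 + 7/21 * 0.74 + 4/21 * 0.46
= 0.6390
chi = 1.54 - 0.6390
= 0.9010

0.9010


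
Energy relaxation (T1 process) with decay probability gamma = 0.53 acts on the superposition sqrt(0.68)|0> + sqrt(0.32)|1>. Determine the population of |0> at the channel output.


For amplitude damping with parameter gamma on state sqrt(a)|0> + sqrt(b)|1>:
alpha^2 = 0.68, beta^2 = 0.32
P(|0>) = alpha^2 + gamma * beta^2
= 0.68 + 0.53 * 0.32
= 0.68 + 0.1696
= 0.8496

0.8496


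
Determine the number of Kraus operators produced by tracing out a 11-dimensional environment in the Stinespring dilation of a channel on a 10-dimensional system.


Tracing out the environment in an orthonormal basis {|i>_E} gives Kraus operators K_i = <i|_E U |0>_E.
Number of Kraus operators = dim(H_env) = d_env
= 11

11


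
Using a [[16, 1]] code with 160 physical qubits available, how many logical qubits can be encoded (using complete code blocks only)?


Each code block uses 16 physical qubits for 1 logical qubit(s).
Number of complete blocks = floor(160 / 16) = 10
Logical qubits = 10 * 1
= 10

10


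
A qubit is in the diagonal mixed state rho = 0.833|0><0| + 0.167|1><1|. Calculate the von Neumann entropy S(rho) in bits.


S = -p*log2(p) - (1-p)*log2(1-p)
p = 0.8330, 1-p = 0.1670
= -0.8330 * log2(0.8330) - 0.1670 * log2(0.1670)
= -(-0.2196) - (-0.4312)
= 0.6508

0.6508


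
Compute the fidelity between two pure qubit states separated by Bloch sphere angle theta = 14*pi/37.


For states separated by angle theta on Bloch sphere:
F = cos^2(theta/2)
theta = 14*pi/37 = 1.1887
theta/2 = 0.5944
cos(theta/2) = 0.8285
F = 0.6864

0.6864


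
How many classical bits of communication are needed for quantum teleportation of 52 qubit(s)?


Quantum teleportation requires 2 classical bits per qubit teleported.
52 qubit(s) -> 2 * 52 = 104 classical bits

104


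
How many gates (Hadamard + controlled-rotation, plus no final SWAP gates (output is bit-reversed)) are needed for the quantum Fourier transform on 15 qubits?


Hadamard gates: 15
Controlled rotations: n*(n-1)/2 = 15*14/2 = 105
SWAP gates: 0 (omitted)
Total = 15 + 105
= 120

120


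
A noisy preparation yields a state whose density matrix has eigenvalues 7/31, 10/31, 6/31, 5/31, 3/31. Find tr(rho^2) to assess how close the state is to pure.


tr(rho^2) = sum of eigenvalues squared
= (7/31)^2 + (10/31)^2 + (6/31)^2 + (5/31)^2 + (3/31)^2
= (49 + 100 + 36 + 25 + 9) / 961
= 219/961
= 0.2279

0.2279


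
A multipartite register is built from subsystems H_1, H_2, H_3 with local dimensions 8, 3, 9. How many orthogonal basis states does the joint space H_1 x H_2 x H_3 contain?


dim(H_1 x H_2 x H_3) = 8 * 3 * 9
= 24 * 9
= 216

216


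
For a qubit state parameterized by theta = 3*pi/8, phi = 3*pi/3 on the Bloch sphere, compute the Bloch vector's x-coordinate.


theta = 1.1781, phi = 3.1416
r_x = sin(theta)*cos(phi) = 0.9239 * -1.0000
r_x = -0.9239

-0.9239


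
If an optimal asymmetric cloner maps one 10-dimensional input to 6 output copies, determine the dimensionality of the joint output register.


Output space = H^(tensor 6) where dim(H) = 10
dim = 10^6
= 100 (after 2 factors)
= 1000 (after 3 factors)
= 10000 (after 4 factors)
= 100000 (after 5 factors)
= 1000000 (after 6 factors)
= 1000000

1000000


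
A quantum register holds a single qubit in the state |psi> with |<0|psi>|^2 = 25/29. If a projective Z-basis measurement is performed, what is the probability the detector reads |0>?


|alpha|^2 = 25/29 = 0.8621
|beta|^2 = 1 - 25/29 = 4/29 = 0.1379
P(|0>) = |alpha|^2 = 0.8621

0.8621


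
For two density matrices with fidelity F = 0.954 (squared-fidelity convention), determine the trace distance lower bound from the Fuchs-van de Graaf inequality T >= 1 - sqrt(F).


Fuchs-van de Graaf (squared-fidelity convention): 1 - sqrt(F) <= T <= sqrt(1 - F).
Lower bound: T >= 1 - sqrt(F)
sqrt(F) = sqrt(0.954) = 0.9767
T >= 1 - 0.9767
T >= 0.0233

0.0233


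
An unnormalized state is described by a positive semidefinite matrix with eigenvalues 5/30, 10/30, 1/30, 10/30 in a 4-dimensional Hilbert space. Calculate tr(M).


tr(M) = sum of eigenvalues
= 5/30 + 10/30 + 1/30 + 10/30
= 26/30
= 0.8667

0.8667


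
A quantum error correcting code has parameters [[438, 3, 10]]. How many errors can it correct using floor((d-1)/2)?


Code parameters: [[438, 3, 10]], distance d = 10.
Number of correctable errors = floor((d-1)/2)
= floor((10 - 1)/2)
= floor(9/2)
= 4

4


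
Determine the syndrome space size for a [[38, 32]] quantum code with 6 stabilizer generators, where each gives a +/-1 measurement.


Each stabilizer generator gives a binary (+1 or -1) measurement outcome.
With 6 independent generators:
Total syndromes = 2^6
= 64

64


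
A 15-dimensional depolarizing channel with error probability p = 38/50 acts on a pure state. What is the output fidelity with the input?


F = (1-p) + p/d
= (1 - 0.7600) + 0.7600/15
= 0.2400 + 0.0507
= 0.2907

0.2907


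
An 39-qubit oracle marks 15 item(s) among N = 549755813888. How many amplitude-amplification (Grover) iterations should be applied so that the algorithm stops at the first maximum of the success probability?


After j Grover iterations the success probability is P(j) = sin^2((2j+1)*theta), where sin(theta) = sqrt(k/N).
N = 2^39 = 549755813888, k = 15
sin(theta) = sqrt(k/N) = 5.223489356e-06
theta = arcsin(sqrt(k/N)) = 5.223489356e-06 rad
P(j) reaches its first maximum when (2j+1)*theta is as close as possible to pi/2, i.e. j = round(pi/(4*theta) - 1/2).
pi/(4*theta) - 1/2 = 150358.4095
(For comparison, the common estimate pi/4 * sqrt(N/k) = 150358.9095; the exact maximiser is used here.)
Optimal iterations = 150358

150358


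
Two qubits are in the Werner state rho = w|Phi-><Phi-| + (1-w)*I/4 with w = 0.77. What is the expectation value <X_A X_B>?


|Phi-> = (|00> - |11>)/sqrt(2)
For the pure Bell state, <X_A X_B> = -1 (Bell-state Pauli correlator).
The maximally-mixed part I/4 has tr(I/4 * P tensor P) = 0 for any traceless Pauli P.
So <X_A X_B>_rho = w * (-1) + (1 - w) * 0
= 0.77 * (-1)
= -0.7700

-0.7700


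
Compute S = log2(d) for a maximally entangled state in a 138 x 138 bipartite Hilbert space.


For a maximally entangled state in d x d:
S = log2(d) = log2(138)
= 7.1085

7.1085


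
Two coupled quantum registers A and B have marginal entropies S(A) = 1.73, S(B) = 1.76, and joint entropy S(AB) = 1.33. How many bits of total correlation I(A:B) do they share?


I(A:B) = S(A) + S(B) - S(AB)
= 1.73 + 1.76 - 1.33
= 2.1600

2.1600


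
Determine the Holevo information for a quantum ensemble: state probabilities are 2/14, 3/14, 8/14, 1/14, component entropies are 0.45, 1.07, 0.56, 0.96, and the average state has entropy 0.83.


chi = S(rho) - sum_i p_i * S(rho_i)
Weighted entropy = 2/14 * 0.45 + 3/14 * 1.07 + 8/14 * 0.56 + 1/14 * 0.96
= 0.6821
chi = 0.83 - 0.6821
= 0.1479

0.1479


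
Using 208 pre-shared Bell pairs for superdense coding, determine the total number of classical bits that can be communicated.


Superdense coding allows 2 classical bits per shared entangled pair.
208 pair(s) -> 2 * 208 = 416 classical bits

416


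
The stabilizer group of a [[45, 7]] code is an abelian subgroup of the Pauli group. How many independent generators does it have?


For an [[n,k]] stabilizer code:
Number of stabilizer generators = n - k
= 45 - 7
= 38

38


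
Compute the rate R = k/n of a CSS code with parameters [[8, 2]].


Code rate R = k/n
= 2/8
= 0.2500

0.2500


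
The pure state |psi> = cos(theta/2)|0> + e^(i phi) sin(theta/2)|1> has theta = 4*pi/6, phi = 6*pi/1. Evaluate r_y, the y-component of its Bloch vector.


theta = 2.0944, phi = 18.8496
r_y = sin(theta)*sin(phi) = 0.8660 * 0.0000
r_y = 0.0000

0.0000


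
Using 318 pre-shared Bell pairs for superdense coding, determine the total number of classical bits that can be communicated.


Superdense coding allows 2 classical bits per shared entangled pair.
318 pair(s) -> 2 * 318 = 636 classical bits

636


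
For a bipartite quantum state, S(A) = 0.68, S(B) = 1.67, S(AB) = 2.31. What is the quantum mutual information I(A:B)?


I(A:B) = S(A) + S(B) - S(AB)
= 0.68 + 1.67 - 2.31
= 0.0400

0.0400


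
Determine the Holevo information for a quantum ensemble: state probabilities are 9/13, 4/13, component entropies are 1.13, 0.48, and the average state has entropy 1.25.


chi = S(rho) - sum_i p_i * S(rho_i)
Weighted entropy = 9/13 * 1.13 + 4/13 * 0.48
= 0.9300
chi = 1.25 - 0.9300
= 0.3200

0.3200


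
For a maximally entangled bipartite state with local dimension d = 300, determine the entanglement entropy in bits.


For a maximally entangled state in d x d:
S = log2(d) = log2(300)
= 8.2288

8.2288


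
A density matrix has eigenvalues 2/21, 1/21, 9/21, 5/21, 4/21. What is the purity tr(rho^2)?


tr(rho^2) = sum of eigenvalues squared
= (2/21)^2 + (1/21)^2 + (9/21)^2 + (5/21)^2 + (4/21)^2
= (4 + 1 + 81 + 25 + 16) / 441
= 127/441
= 0.2880

0.2880


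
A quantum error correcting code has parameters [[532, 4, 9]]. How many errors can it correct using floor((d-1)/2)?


Code parameters: [[532, 4, 9]], distance d = 9.
Number of correctable errors = floor((d-1)/2)
= floor((9 - 1)/2)
= floor(8/2)
= 4

4


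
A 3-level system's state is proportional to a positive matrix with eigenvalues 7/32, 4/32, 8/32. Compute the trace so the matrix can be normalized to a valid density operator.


tr(M) = sum of eigenvalues
= 7/32 + 4/32 + 8/32
= 19/32
= 0.5938

0.5938


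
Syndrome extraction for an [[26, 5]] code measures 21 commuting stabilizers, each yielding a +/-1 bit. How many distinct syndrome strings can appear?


Each stabilizer generator gives a binary (+1 or -1) measurement outcome.
With 21 independent generators:
Total syndromes = 2^21
= 2097152

2097152


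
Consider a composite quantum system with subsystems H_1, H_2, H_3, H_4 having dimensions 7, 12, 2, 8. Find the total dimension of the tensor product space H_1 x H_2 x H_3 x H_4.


dim(H_1 x H_2 x H_3 x H_4) = 7 * 12 * 2 * 8
= 84 * 2 * 8
= 168 * 8
= 1344

1344


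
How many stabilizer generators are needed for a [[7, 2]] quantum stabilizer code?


For an [[n,k]] stabilizer code:
Number of stabilizer generators = n - k
= 7 - 2
= 5

5


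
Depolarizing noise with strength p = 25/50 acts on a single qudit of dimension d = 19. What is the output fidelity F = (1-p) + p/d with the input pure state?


F = (1-p) + p/d
= (1 - 0.5000) + 0.5000/19
= 0.5000 + 0.0263
= 0.5263

0.5263


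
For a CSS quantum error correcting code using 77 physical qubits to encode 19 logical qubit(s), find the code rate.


Code rate R = k/n
= 19/77
= 0.2468

0.2468


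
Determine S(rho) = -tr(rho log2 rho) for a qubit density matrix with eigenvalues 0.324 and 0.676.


S = -p*log2(p) - (1-p)*log2(1-p)
p = 0.3240, 1-p = 0.6760
= -0.3240 * log2(0.3240) - 0.6760 * log2(0.6760)
= -(-0.5268) - (-0.3819)
= 0.9087

0.9087


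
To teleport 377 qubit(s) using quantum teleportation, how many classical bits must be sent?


Quantum teleportation requires 2 classical bits per qubit teleported.
377 qubit(s) -> 2 * 377 = 754 classical bits

754


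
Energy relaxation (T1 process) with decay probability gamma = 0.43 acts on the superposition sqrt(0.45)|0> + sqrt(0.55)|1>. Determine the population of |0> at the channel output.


For amplitude damping with parameter gamma on state sqrt(a)|0> + sqrt(b)|1>:
alpha^2 = 0.45, beta^2 = 0.55
P(|0>) = alpha^2 + gamma * beta^2
= 0.45 + 0.43 * 0.55
= 0.45 + 0.2365
= 0.6865

0.6865


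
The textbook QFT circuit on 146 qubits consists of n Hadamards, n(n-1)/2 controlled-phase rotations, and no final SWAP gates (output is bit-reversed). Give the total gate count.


Hadamard gates: 146
Controlled rotations: n*(n-1)/2 = 146*145/2 = 10585
SWAP gates: 0 (omitted)
Total = 146 + 10585
= 10731

10731


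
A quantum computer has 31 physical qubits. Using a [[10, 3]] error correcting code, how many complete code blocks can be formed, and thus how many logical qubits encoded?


Each code block uses 10 physical qubits for 3 logical qubit(s).
Number of complete blocks = floor(31 / 10) = 3
Logical qubits = 3 * 3
= 9

9


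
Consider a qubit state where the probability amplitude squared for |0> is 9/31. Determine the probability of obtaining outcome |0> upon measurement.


|alpha|^2 = 9/31 = 0.2903
|beta|^2 = 1 - 9/31 = 22/31 = 0.7097
P(|0>) = |alpha|^2 = 0.2903

0.2903


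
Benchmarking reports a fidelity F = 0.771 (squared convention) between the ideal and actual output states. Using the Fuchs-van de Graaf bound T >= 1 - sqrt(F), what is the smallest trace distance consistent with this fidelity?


Fuchs-van de Graaf (squared-fidelity convention): 1 - sqrt(F) <= T <= sqrt(1 - F).
Lower bound: T >= 1 - sqrt(F)
sqrt(F) = sqrt(0.771) = 0.8781
T >= 1 - 0.8781
T >= 0.1219

0.1219


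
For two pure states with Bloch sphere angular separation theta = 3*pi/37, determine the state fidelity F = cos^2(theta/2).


For states separated by angle theta on Bloch sphere:
F = cos^2(theta/2)
theta = 3*pi/37 = 0.2547
theta/2 = 0.1274
cos(theta/2) = 0.9919
F = 0.9839

0.9839


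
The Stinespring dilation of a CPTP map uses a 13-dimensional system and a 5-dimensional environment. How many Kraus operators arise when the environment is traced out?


Tracing out the environment in an orthonormal basis {|i>_E} gives Kraus operators K_i = <i|_E U |0>_E.
Number of Kraus operators = dim(H_env) = d_env
= 5

5


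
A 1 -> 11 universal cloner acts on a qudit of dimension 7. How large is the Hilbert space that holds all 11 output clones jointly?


Output space = H^(tensor 11) where dim(H) = 7
dim = 7^11
= 49 (after 2 factors)
= 343 (after 3 factors)
= 2401 (after 4 factors)
= 16807 (after 5 factors)
= 117649 (after 6 factors)
= 823543 (after 7 factors)
= 5764801 (after 8 factors)
= 40353607 (after 9 factors)
= 282475249 (after 10 factors)
= 1977326743 (after 11 factors)
= 1977326743

1977326743


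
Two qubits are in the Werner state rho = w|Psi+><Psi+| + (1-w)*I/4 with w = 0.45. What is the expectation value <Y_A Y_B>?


|Psi+> = (|01> + |10>)/sqrt(2)
For the pure Bell state, <Y_A Y_B> = +1 (Bell-state Pauli correlator).
The maximally-mixed part I/4 has tr(I/4 * P tensor P) = 0 for any traceless Pauli P.
So <Y_A Y_B>_rho = w * (+1) + (1 - w) * 0
= 0.45 * (+1)
= 0.4500

0.4500


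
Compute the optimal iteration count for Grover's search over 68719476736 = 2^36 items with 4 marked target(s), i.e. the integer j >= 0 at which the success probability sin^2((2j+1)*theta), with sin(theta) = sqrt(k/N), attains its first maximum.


After j Grover iterations the success probability is P(j) = sin^2((2j+1)*theta), where sin(theta) = sqrt(k/N).
N = 2^36 = 68719476736, k = 4
sin(theta) = sqrt(k/N) = 7.629394531e-06
theta = arcsin(sqrt(k/N)) = 7.629394531e-06 rad
P(j) reaches its first maximum when (2j+1)*theta is as close as possible to pi/2, i.e. j = round(pi/(4*theta) - 1/2).
pi/(4*theta) - 1/2 = 102943.2081
(For comparison, the common estimate pi/4 * sqrt(N/k) = 102943.7081; the exact maximiser is used here.)
Optimal iterations = 102943

102943


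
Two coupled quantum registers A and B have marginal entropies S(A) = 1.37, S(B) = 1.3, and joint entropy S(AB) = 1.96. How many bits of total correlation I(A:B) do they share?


I(A:B) = S(A) + S(B) - S(AB)
= 1.37 + 1.3 - 1.96
= 0.7100

0.7100


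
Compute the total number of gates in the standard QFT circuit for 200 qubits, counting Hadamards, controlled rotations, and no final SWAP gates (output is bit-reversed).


Hadamard gates: 200
Controlled rotations: n*(n-1)/2 = 200*199/2 = 19900
SWAP gates: 0 (omitted)
Total = 200 + 19900
= 20100

20100


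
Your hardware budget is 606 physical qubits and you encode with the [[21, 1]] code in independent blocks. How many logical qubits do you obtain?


Each code block uses 21 physical qubits for 1 logical qubit(s).
Number of complete blocks = floor(606 / 21) = 28
Logical qubits = 28 * 1
= 28

28


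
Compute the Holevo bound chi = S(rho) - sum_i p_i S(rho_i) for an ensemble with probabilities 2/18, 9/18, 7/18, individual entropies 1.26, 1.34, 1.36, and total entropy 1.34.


chi = S(rho) - sum_i p_i * S(rho_i)
Weighted entropy = 2/18 * 1.26 + 9/18 * 1.34 + 7/18 * 1.36
= 1.3389
chi = 1.34 - 1.3389
= 0.0011

0.0011


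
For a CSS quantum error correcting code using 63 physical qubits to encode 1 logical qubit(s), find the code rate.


Code rate R = k/n
= 1/63
= 0.0159

0.0159


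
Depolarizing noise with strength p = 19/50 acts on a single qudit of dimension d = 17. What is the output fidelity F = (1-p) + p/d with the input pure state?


F = (1-p) + p/d
= (1 - 0.3800) + 0.3800/17
= 0.6200 + 0.0224
= 0.6424

0.6424


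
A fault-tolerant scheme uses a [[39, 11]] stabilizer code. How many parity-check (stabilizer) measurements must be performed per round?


For an [[n,k]] stabilizer code:
Number of stabilizer generators = n - k
= 39 - 11
= 28

28


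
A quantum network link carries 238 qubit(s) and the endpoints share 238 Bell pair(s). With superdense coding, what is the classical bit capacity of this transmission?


Superdense coding allows 2 classical bits per shared entangled pair.
238 pair(s) -> 2 * 238 = 476 classical bits

476


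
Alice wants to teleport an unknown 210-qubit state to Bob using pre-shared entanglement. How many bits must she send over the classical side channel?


Quantum teleportation requires 2 classical bits per qubit teleported.
210 qubit(s) -> 2 * 210 = 420 classical bits

420


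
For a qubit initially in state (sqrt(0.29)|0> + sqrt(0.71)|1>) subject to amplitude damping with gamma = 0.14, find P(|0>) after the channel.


For amplitude damping with parameter gamma on state sqrt(a)|0> + sqrt(b)|1>:
alpha^2 = 0.29, beta^2 = 0.71
P(|0>) = alpha^2 + gamma * beta^2
= 0.29 + 0.14 * 0.71
= 0.29 + 0.0994
= 0.3894

0.3894


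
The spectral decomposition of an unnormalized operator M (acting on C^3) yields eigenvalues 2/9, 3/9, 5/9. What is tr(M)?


tr(M) = sum of eigenvalues
= 2/9 + 3/9 + 5/9
= 10/9
= 1.1111

1.1111


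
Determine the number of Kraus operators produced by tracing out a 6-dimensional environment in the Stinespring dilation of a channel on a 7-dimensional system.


Tracing out the environment in an orthonormal basis {|i>_E} gives Kraus operators K_i = <i|_E U |0>_E.
Number of Kraus operators = dim(H_env) = d_env
= 6

6


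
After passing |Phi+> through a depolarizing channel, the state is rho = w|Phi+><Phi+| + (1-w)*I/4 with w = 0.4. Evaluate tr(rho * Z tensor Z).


|Phi+> = (|00> + |11>)/sqrt(2)
For the pure Bell state, <Z_A Z_B> = +1 (Bell-state Pauli correlator).
The maximally-mixed part I/4 has tr(I/4 * P tensor P) = 0 for any traceless Pauli P.
So <Z_A Z_B>_rho = w * (+1) + (1 - w) * 0
= 0.4 * (+1)
= 0.4000

0.4000


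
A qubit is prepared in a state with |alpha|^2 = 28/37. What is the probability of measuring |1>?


|alpha|^2 = 28/37 = 0.7568
|beta|^2 = 1 - 28/37 = 9/37 = 0.2432
P(|1>) = |beta|^2 = 0.2432

0.2432


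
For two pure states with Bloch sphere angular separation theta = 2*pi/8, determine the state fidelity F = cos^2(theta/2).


For states separated by angle theta on Bloch sphere:
F = cos^2(theta/2)
theta = 2*pi/8 = 0.7854
theta/2 = 0.3927
cos(theta/2) = 0.9239
F = 0.8536

0.8536
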